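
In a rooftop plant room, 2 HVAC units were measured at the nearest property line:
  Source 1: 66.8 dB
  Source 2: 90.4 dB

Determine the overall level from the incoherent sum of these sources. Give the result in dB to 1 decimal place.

Converting to relative power and adding: 10^(66.8/10) + 10^(90.4/10) = 1.101e+09.
Back to dB: 10·log₁₀ Σ = 90.4 dB.

90.4 dB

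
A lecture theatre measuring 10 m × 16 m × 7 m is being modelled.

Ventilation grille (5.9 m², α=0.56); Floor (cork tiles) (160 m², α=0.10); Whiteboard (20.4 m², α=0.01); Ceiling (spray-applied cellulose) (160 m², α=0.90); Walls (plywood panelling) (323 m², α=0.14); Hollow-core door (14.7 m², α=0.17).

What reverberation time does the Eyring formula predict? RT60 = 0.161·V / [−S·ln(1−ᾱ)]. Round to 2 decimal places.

0.71 s

S = Σ Sᵢ = 684.0 m².
Absorption A = 5.9·0.56 + 160·0.10 + 20.4·0.01 + 160·0.90 + 323·0.14 + 14.7·0.17 = 211.227 sabins.
ᾱ = 211.227 / 684.0 = 0.3088.
−S·ln(1−ᾱ) = −684.0 × ln(1 − 0.3088) = 252.619.
V = 10 × 16 × 7 = 1120 m³.
T = 0.161·V/[−S·ln(1−ᾱ)] = 0.161·1120/252.619 = 0.71 s.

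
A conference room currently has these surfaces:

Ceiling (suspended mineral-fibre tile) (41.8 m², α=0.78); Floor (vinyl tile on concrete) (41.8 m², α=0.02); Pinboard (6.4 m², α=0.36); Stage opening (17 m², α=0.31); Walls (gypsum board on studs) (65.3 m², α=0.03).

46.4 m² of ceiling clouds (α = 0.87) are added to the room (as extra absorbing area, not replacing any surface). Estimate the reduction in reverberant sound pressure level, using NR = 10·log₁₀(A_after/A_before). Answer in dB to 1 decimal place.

Summing Sᵢαᵢ: 32.604 + 0.836 + 2.304 + 5.270 + 1.959 → A_before = 42.973 sabins.
Added absorption = 46.4 × 0.87 = 40.368 sabins.
New total A_after = 83.341 sabins.
NR = 10·log₁₀(83.341/42.973) = 2.9 dB.

2.9 dB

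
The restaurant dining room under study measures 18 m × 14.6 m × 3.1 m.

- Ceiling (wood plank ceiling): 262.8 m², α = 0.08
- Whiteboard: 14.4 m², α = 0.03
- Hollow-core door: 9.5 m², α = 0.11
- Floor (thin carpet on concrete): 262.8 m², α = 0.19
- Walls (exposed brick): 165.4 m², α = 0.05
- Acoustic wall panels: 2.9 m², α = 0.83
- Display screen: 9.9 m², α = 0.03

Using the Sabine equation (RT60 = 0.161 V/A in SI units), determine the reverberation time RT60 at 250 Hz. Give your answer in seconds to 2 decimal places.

1.57 s

Summing Sᵢαᵢ: 21.024 + 0.432 + 1.045 + 49.932 + 8.270 + 2.407 + 0.297 → A = 83.407 sabins.
Room volume: 814.68 m³.
RT60 = 0.161 · V / A = 0.161 × 814.68 / 83.407 = 1.57 s.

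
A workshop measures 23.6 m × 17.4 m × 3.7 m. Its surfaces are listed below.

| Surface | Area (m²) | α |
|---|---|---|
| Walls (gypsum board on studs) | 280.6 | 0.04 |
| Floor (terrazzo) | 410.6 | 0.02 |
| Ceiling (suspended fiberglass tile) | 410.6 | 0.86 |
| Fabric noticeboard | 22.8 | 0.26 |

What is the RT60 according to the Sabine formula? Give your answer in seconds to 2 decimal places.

0.65 s

A = Σ Sᵢαᵢ = 280.6*0.04 + 410.6*0.02 + 410.6*0.86 + 22.8*0.26 = 378.480 sabins.
Volume V = 23.6 × 17.4 × 3.7 = 1519.368 m³.
T = 0.161 V/A = 0.161·1519.368/378.480 = 0.65 s.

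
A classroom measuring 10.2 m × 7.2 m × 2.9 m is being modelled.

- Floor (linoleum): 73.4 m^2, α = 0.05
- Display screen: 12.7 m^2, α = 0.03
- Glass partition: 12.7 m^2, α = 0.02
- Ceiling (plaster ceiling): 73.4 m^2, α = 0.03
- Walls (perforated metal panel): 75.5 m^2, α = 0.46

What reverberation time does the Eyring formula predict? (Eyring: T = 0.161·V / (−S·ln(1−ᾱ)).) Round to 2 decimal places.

Total surface area S = 73.4 + 12.7 + 12.7 + 73.4 + 75.5 = 247.7 m^2.
Absorption A = 73.4·0.05 + 12.7·0.03 + 12.7·0.02 + 73.4·0.03 + 75.5·0.46 = 41.237 sabins.
Mean coefficient ᾱ = A/S = 0.1665.
Eyring denominator: −S ln(1−ᾱ) = 45.112.
V = 10.2 × 7.2 × 2.9 = 212.976 m³.
RT60 = 0.161 × 212.976 / 45.112 = 0.76 s.

0.76 sec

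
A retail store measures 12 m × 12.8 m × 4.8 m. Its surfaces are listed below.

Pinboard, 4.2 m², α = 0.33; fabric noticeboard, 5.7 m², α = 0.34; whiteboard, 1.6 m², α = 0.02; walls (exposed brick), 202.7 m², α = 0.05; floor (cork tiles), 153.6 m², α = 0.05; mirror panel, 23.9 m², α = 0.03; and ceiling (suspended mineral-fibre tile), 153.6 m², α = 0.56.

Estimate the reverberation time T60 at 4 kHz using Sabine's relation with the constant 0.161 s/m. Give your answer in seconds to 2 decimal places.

1.10 s

Summing Sᵢαᵢ: 1.386 + 1.938 + 0.032 + 10.135 + 7.680 + 0.717 + 86.016 → A = 107.904 sabins.
V = 12·12.8·4.8 = 737.28 m³.
Sabine: RT60 = 0.161 × 737.28 / 107.904 = 1.10 s.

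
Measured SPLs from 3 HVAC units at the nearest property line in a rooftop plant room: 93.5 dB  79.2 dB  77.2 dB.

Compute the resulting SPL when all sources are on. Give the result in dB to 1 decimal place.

Converting to relative power and adding: 10^(93.5/10) + 10^(79.2/10) + 10^(77.2/10) = 2.374e+09.
Combined level = 10 log₁₀(2.374e+09) = 93.8 dB.

93.8 dB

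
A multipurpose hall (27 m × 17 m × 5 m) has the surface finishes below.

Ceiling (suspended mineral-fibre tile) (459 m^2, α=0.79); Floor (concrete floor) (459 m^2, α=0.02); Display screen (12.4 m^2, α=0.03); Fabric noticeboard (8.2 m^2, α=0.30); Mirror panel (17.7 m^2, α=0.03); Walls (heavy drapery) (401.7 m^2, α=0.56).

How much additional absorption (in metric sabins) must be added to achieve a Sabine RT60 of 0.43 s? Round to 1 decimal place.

Total absorption A₁ = 459·0.79 + 459·0.02 + 12.4·0.03 + 8.2·0.30 + 17.7·0.03 + 401.7·0.56
  = 362.610 + 9.180 + 0.372 + 2.460 + 0.531 + 224.952 = 600.105 m^2 sabins.
For T = 0.43 s, need A₂ = 0.161·V/T = 0.161·2295/0.43 = 859.291 sabins.
ΔA = A₂ − A₁ = 859.291 − 600.105 = 259.2 sabins.

259.2 sabins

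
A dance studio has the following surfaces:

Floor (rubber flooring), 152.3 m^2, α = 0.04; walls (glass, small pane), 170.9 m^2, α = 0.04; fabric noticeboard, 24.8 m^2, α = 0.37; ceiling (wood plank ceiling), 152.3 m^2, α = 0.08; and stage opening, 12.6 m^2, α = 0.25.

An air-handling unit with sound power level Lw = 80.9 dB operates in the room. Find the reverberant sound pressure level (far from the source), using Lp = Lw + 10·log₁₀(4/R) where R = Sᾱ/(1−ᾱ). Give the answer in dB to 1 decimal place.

A = 37.438 sabins; S = 512.9 m^2.
ᾱ = 0.0730, so room constant R = A/(1−ᾱ) = 40.386 m^2.
Lp = 80.9 + 10·log₁₀(4/40.386) = 80.9 + (-10.04) = 70.9 dB.

70.9 dB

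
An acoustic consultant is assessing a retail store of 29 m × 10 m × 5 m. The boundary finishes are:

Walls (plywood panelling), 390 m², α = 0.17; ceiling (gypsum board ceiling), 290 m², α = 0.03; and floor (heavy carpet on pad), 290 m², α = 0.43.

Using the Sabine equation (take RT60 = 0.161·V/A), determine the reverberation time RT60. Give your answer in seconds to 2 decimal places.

1.17 sec

Equivalent absorption area: A = 390*0.17 + 290*0.03 + 290*0.43 = 199.700 m².
Volume V = 29 × 10 × 5 = 1450 m³.
T = 0.161 V/A = 0.161·1450/199.700 = 1.17 s.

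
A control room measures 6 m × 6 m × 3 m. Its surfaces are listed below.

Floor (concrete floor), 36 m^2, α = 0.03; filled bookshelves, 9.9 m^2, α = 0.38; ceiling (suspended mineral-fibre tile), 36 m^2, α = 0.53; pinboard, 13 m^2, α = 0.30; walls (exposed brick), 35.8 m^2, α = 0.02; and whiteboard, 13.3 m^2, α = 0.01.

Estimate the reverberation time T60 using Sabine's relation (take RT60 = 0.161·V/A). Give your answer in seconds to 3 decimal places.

Summing Sᵢαᵢ: 1.080 + 3.762 + 19.080 + 3.900 + 0.716 + 0.133 → A = 28.671 sabins.
Volume V = 6 × 6 × 3 = 108 m³.
Sabine: RT60 = 0.161 × 108 / 28.671 = 0.606 s.

0.606 s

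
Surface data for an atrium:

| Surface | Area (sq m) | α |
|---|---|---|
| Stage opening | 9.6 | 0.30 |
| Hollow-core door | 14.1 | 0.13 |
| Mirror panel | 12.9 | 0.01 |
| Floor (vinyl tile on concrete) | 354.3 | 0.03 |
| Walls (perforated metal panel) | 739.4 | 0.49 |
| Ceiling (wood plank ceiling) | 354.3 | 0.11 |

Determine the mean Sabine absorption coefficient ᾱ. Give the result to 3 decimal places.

Total surface area S = 1484.6 sq m.
A = 9.6*0.30 + 14.1*0.13 + 12.9*0.01 + 354.3*0.03 + 739.4*0.49 + 354.3*0.11 = 416.750 sabins.
ᾱ = A/S = 0.281.

0.281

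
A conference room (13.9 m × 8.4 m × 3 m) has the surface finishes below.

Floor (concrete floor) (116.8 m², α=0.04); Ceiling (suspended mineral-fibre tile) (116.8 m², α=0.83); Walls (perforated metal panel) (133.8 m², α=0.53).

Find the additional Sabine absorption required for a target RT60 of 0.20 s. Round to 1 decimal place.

109.4 sabins

Total absorption A₁ = 116.8·0.04 + 116.8·0.83 + 133.8·0.53
  = 4.672 + 96.944 + 70.914 = 172.530 m² sabins.
Target A₂ = 0.161·350.28/0.20 = 281.975 sabins (V = 350.28 m³).
ΔA = A₂ − A₁ = 281.975 − 172.530 = 109.4 sabins.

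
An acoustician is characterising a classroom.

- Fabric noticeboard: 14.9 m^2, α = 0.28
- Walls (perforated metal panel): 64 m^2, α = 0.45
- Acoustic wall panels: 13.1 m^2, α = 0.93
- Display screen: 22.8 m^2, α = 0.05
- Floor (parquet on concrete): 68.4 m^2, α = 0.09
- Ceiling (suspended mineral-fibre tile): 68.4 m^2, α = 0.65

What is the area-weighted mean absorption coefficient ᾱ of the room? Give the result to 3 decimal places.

S = Σ Sᵢ = 14.9 + 64 + 13.1 + 22.8 + 68.4 + 68.4 = 251.6 m^2.
Weighted sum Σ Sα = 96.911.
ᾱ = A/S = 0.385.

0.385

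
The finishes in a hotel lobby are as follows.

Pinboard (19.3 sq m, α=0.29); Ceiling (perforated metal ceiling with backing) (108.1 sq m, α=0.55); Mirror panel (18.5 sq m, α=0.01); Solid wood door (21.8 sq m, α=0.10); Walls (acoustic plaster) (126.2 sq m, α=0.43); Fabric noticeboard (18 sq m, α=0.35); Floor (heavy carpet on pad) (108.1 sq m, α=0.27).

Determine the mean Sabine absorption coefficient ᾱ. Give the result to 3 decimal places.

S = Σ Sᵢ = 19.3 + 108.1 + 18.5 + 21.8 + 126.2 + 18 + 108.1 = 420.0 sq m.
A = 19.3×0.29 + 108.1×0.55 + 18.5×0.01 + 21.8×0.10 + 126.2×0.43 + 18×0.35 + 108.1×0.27 = 157.170 sabins.
ᾱ = 157.170 / 420.0 = 0.374.

0.374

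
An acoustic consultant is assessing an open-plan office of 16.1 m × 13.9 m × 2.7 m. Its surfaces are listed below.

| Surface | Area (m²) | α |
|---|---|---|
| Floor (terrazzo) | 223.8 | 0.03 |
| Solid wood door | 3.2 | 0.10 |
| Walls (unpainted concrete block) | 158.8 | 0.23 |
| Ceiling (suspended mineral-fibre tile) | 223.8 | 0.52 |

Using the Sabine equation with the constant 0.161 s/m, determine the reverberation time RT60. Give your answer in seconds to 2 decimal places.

0.61 s

Total absorption A = 223.8·0.03 + 3.2·0.10 + 158.8·0.23 + 223.8·0.52
  = 6.714 + 0.320 + 36.524 + 116.376 = 159.934 m² sabins.
Room volume: 604.233 m³.
RT60 = 0.161 · V / A = 0.161 × 604.233 / 159.934 = 0.61 s.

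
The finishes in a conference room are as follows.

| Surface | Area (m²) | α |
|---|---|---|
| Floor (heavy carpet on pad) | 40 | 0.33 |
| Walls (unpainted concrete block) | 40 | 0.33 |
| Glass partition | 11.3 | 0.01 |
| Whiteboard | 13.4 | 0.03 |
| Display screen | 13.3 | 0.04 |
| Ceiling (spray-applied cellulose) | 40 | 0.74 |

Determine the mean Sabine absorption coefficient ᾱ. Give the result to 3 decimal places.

0.361

S = Σ Sᵢ = 40 + 40 + 11.3 + 13.4 + 13.3 + 40 = 158.0 m².
A = 40*0.33 + 40*0.33 + 11.3*0.01 + 13.4*0.03 + 13.3*0.04 + 40*0.74 = 57.047 sabins.
ᾱ = 57.047 / 158.0 = 0.361.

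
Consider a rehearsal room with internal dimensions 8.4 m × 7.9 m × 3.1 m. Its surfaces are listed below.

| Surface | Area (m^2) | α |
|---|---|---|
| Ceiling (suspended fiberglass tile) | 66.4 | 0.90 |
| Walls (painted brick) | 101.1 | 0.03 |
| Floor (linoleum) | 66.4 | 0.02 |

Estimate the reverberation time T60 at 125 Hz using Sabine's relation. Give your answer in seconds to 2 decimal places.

0.52 s

A = Σ Sᵢαᵢ = 66.4*0.90 + 101.1*0.03 + 66.4*0.02 = 64.121 sabins.
Room volume: 205.716 m³.
Sabine: RT60 = 0.161 × 205.716 / 64.121 = 0.52 s.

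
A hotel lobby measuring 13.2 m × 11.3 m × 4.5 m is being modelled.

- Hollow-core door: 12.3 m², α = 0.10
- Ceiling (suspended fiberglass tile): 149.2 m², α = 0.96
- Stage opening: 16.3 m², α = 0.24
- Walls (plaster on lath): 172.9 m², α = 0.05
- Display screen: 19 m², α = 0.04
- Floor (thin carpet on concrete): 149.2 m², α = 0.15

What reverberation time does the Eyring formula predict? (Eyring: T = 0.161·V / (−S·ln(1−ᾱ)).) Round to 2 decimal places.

S = Σ Sᵢ = 518.9 m².
Absorption A = 12.3×0.10 + 149.2×0.96 + 16.3×0.24 + 172.9×0.05 + 19×0.04 + 149.2×0.15 = 180.159 sabins.
Mean coefficient ᾱ = A/S = 0.3472.
Eyring denominator: −S ln(1−ᾱ) = 221.303.
V = 13.2 × 11.3 × 4.5 = 671.22 m³.
T = 0.161·V/[−S·ln(1−ᾱ)] = 0.161·671.22/221.303 = 0.49 s.

0.49 seconds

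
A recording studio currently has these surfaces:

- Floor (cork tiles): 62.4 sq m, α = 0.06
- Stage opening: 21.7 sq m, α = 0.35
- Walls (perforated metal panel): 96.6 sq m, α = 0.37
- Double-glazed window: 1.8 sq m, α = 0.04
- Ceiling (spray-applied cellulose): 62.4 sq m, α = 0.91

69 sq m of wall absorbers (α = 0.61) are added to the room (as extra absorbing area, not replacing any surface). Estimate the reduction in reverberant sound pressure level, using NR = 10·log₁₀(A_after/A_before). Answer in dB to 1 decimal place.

Summing Sᵢαᵢ: 3.744 + 7.595 + 35.742 + 0.072 + 56.784 → A_before = 103.937 sabins.
Treatment contributes 69·0.61 = 42.090 sabins.
New total A_after = 146.027 sabins.
Reduction = 10 log₁₀(A_after/A_before) = 10 log₁₀(1.4050) = 1.5 dB.

1.5 dB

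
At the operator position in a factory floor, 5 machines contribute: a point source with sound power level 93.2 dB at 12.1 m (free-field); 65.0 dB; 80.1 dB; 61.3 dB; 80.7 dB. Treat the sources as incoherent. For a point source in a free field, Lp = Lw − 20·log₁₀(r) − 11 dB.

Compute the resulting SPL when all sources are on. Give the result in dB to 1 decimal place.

Source at 12.1 m: Lp = 93.2 − 20·log₁₀(12.1) − 11 = 60.5 dB.
Converting to relative power and adding: 10^(60.5/10) + 10^(65.0/10) + 10^(80.1/10) + 10^(61.3/10) + 10^(80.7/10) = 2.255e+08.
Combined level = 10 log₁₀(2.255e+08) = 83.5 dB.

83.5 dB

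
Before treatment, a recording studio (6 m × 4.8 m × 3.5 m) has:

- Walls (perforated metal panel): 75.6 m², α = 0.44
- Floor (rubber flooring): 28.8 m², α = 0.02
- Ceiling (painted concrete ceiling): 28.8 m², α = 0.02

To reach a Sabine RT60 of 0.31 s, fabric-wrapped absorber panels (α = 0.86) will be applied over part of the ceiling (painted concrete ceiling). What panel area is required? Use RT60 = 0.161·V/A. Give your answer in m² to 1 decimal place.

Total absorption A₁ = 75.6*0.44 + 28.8*0.02 + 28.8*0.02
  = 33.264 + 0.576 + 0.576 = 34.416 m² sabins.
Required A₂ = 0.161·100.8/0.31 = 52.351 sabins.
ΔA needed = 52.351 − 34.416 = 17.935 sabins.
Net gain per m²: Δα = 0.86 − 0.02 = 0.84.
Area = ΔA/Δα = 17.935/0.84 = 21.4 m².

21.4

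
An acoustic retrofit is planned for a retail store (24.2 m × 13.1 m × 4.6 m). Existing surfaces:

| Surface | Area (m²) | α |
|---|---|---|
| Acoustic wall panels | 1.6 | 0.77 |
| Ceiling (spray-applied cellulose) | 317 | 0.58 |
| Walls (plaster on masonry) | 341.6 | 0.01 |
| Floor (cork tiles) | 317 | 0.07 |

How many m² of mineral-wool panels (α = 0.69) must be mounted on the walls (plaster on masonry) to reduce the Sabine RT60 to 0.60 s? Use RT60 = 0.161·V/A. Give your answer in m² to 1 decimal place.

Summing Sᵢαᵢ: 1.232 + 183.860 + 3.416 + 22.190 → A₁ = 210.698 sabins.
Required A₂ = 0.161·1458.292/0.60 = 391.308 sabins.
Absorption to add: 391.308 − 210.698 = 180.610 sabins.
Net gain per m²: Δα = 0.69 − 0.01 = 0.68.
Area = ΔA/Δα = 180.610/0.68 = 265.6 m².

265.6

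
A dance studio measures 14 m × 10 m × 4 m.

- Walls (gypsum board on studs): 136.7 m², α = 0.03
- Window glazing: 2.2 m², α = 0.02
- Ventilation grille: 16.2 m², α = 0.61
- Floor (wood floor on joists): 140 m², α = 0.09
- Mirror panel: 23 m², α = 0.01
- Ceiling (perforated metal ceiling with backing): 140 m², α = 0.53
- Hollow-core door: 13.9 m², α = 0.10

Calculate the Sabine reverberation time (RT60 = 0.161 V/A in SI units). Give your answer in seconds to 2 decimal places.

0.88 s

Total absorption A = 136.7·0.03 + 2.2·0.02 + 16.2·0.61 + 140·0.09 + 23·0.01 + 140·0.53 + 13.9·0.10
  = 4.101 + 0.044 + 9.882 + 12.600 + 0.230 + 74.200 + 1.390 = 102.447 m² sabins.
Room volume: 560 m³.
Sabine: RT60 = 0.161 × 560 / 102.447 = 0.88 s.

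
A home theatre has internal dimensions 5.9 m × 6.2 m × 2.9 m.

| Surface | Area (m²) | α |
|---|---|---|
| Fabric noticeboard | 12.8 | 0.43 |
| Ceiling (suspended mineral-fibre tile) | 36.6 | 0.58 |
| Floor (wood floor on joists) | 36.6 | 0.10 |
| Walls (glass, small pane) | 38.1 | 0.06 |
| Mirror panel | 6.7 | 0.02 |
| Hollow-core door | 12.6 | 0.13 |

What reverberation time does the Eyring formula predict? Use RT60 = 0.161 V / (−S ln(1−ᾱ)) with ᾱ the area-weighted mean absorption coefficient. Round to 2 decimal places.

S = Σ Sᵢ = 143.4 m².
Σ(Sᵢαᵢ) = 12.8×0.43 + 36.6×0.58 + 36.6×0.10 + 38.1×0.06 + 6.7×0.02 + 12.6×0.13 = 34.450.
ᾱ = 34.450 / 143.4 = 0.2402.
−S·ln(1−ᾱ) = −143.4 × ln(1 − 0.2402) = 39.392.
V = 5.9 × 6.2 × 2.9 = 106.082 m³.
RT60 = 0.161 × 106.082 / 39.392 = 0.43 s.

0.43 seconds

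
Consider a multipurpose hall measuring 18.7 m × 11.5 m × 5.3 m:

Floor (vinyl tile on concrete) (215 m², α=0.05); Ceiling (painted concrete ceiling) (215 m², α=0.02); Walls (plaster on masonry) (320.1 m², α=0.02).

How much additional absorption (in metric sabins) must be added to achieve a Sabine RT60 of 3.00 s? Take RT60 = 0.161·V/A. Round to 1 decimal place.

Equivalent absorption area: A₁ = 215·0.05 + 215·0.02 + 320.1·0.02 = 21.452 m².
For T = 3.00 s, need A₂ = 0.161·V/T = 0.161·1139.765/3.00 = 61.167 sabins.
ΔA = A₂ − A₁ = 61.167 − 21.452 = 39.7 sabins.

39.7 sabins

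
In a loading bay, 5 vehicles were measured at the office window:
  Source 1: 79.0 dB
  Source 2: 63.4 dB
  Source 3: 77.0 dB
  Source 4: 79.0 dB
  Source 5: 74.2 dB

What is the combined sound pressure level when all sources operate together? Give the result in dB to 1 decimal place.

Σ 10^(Lᵢ/10) = 2.375e+08.
Combined level = 10 log₁₀(2.375e+08) = 83.8 dB.

83.8 dB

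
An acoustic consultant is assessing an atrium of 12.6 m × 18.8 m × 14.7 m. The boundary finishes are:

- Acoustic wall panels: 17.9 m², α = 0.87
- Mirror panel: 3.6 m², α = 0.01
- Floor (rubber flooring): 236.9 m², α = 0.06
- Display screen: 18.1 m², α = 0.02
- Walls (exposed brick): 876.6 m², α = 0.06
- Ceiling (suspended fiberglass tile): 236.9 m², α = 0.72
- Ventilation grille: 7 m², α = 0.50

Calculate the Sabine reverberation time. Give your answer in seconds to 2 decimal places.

Summing Sᵢαᵢ: 15.573 + 0.036 + 14.214 + 0.362 + 52.596 + 170.568 + 3.500 → A = 256.849 sabins.
V = 12.6·18.8·14.7 = 3482.136 m³.
RT60 = 0.161 · V / A = 0.161 × 3482.136 / 256.849 = 2.18 s.

2.18 seconds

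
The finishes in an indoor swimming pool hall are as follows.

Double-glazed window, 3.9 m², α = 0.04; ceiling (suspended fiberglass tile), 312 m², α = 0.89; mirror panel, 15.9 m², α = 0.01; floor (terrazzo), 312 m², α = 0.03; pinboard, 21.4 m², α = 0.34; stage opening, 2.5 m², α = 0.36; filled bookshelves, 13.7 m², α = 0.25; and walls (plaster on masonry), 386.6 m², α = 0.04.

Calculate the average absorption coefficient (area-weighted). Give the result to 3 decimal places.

0.294

S = Σ Sᵢ = 3.9 + 312 + 15.9 + 312 + 21.4 + 2.5 + 13.7 + 386.6 = 1068.0 m².
A = 3.9·0.04 + 312·0.89 + 15.9·0.01 + 312·0.03 + 21.4·0.34 + 2.5·0.36 + 13.7·0.25 + 386.6·0.04 = 314.420 sabins.
ᾱ = A/S = 0.294.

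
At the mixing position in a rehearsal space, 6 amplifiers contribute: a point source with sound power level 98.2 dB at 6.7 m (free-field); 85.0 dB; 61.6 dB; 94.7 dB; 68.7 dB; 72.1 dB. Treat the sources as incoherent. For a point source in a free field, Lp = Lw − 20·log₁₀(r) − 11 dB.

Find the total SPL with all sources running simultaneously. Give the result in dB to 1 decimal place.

95.2 dB

Source at 6.7 m: Lp = 98.2 − 20·log₁₀(6.7) − 11 = 70.7 dB.
Converting to relative power and adding: 10^(70.7/10) + 10^(85.0/10) + 10^(61.6/10) + 10^(94.7/10) + 10^(68.7/10) + 10^(72.1/10) = 3.304e+09.
Combined level = 10 log₁₀(3.304e+09) = 95.2 dB.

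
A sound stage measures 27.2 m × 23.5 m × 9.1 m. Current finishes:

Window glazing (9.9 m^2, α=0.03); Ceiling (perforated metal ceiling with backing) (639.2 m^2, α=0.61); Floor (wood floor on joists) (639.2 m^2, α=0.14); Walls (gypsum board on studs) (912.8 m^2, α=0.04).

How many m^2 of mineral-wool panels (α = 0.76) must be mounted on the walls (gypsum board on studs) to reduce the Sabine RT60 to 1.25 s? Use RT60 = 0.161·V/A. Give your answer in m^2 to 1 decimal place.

323.6

Total absorption A₁ = 9.9·0.03 + 639.2·0.61 + 639.2·0.14 + 912.8·0.04
  = 0.297 + 389.912 + 89.488 + 36.512 = 516.209 m^2 sabins.
Required A₂ = 0.161·5816.72/1.25 = 749.194 sabins.
Absorption to add: 749.194 − 516.209 = 232.985 sabins.
Net gain per m^2: Δα = 0.76 − 0.04 = 0.72.
Area = ΔA/Δα = 232.985/0.72 = 323.6 m^2.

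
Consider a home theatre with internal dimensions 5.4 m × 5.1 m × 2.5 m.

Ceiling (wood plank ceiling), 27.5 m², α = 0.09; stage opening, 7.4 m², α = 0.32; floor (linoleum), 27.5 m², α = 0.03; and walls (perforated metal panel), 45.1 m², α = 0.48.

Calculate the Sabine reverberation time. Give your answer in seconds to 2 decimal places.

A = Σ Sᵢαᵢ = 27.5*0.09 + 7.4*0.32 + 27.5*0.03 + 45.1*0.48 = 27.316 sabins.
V = 5.4·5.1·2.5 = 68.85 m³.
T = 0.161 V/A = 0.161·68.85/27.316 = 0.41 s.

0.41 s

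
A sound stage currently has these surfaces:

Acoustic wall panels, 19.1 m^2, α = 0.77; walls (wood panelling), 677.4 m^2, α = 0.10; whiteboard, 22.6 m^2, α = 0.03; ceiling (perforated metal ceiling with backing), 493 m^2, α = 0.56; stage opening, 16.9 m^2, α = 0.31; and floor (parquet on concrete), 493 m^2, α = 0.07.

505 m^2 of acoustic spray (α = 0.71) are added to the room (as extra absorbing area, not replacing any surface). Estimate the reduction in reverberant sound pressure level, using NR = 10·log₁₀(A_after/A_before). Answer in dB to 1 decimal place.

2.8 dB

Total absorption A_before = 19.1×0.77 + 677.4×0.10 + 22.6×0.03 + 493×0.56 + 16.9×0.31 + 493×0.07
  = 14.707 + 67.740 + 0.678 + 276.080 + 5.239 + 34.510 = 398.954 m^2 sabins.
Treatment contributes 505·0.71 = 358.550 sabins.
New total A_after = 757.504 sabins.
NR = 10·log₁₀(757.504/398.954) = 2.8 dB.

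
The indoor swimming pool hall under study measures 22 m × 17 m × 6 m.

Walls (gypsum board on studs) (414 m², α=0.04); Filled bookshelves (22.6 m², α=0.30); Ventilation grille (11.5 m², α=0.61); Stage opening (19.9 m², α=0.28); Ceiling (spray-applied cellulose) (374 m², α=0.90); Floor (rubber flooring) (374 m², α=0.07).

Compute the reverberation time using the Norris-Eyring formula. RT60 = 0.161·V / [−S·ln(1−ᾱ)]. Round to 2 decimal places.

S = Σ Sᵢ = 1216.0 m².
Absorption A = 414×0.04 + 22.6×0.30 + 11.5×0.61 + 19.9×0.28 + 374×0.90 + 374×0.07 = 398.707 sabins.
Mean coefficient ᾱ = A/S = 0.3279.
−S·ln(1−ᾱ) = −1216.0 × ln(1 − 0.3279) = 483.175.
V = 22 × 17 × 6 = 2244 m³.
T = 0.161·V/[−S·ln(1−ᾱ)] = 0.161·2244/483.175 = 0.75 s.

0.75 seconds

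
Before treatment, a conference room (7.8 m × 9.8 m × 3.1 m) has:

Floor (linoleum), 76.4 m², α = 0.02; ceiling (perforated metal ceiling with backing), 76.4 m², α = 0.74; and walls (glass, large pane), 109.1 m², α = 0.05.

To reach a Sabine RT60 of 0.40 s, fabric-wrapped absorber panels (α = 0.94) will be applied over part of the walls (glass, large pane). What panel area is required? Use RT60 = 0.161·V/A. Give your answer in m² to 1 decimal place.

35.8

A₁ = Σ Sᵢαᵢ = 76.4·0.02 + 76.4·0.74 + 109.1·0.05 = 63.519 sabins.
V = 236.964 m³. Target absorption A₂ = 0.161 × 236.964 / 0.40 = 95.378 sabins.
ΔA needed = 95.378 − 63.519 = 31.859 sabins.
Each m² of panel replacing the walls (glass, large pane) adds (0.94 − 0.05) = 0.89 sabins.
Panel area = 31.859 / 0.89 = 35.8 m².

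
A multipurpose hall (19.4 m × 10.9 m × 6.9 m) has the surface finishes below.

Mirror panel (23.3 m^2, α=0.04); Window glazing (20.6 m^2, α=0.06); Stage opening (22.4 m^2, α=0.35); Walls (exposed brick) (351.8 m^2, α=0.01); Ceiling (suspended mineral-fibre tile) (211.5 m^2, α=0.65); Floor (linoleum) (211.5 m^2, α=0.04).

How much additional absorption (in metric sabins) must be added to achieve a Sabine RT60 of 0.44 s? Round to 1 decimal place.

374.4 sabins

Summing Sᵢαᵢ: 0.932 + 1.236 + 7.840 + 3.518 + 137.475 + 8.460 → A₁ = 159.461 sabins.
For T = 0.44 s, need A₂ = 0.161·V/T = 0.161·1459.074/0.44 = 533.888 sabins.
ΔA = A₂ − A₁ = 533.888 − 159.461 = 374.4 sabins.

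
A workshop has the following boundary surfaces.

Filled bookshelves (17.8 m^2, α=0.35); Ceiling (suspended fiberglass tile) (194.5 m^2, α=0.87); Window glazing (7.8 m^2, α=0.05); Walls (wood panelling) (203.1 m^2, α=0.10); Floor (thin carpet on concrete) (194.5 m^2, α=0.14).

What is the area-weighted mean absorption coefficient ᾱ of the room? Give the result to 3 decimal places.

Total surface area S = 617.7 m^2.
Weighted sum Σ Sα = 223.375.
ᾱ = A/S = 0.362.

0.362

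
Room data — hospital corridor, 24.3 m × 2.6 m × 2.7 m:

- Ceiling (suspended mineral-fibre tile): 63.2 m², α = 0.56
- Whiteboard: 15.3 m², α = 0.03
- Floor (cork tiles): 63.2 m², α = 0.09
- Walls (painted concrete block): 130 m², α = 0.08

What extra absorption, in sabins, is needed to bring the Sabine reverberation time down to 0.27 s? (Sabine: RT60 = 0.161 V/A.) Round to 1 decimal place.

49.8 sabins

A₁ = Σ Sᵢαᵢ = 63.2*0.56 + 15.3*0.03 + 63.2*0.09 + 130*0.08 = 51.939 sabins.
For T = 0.27 s, need A₂ = 0.161·V/T = 0.161·170.586/0.27 = 101.720 sabins.
Additional absorption ΔA = 101.720 − 51.939 = 49.8 sabins.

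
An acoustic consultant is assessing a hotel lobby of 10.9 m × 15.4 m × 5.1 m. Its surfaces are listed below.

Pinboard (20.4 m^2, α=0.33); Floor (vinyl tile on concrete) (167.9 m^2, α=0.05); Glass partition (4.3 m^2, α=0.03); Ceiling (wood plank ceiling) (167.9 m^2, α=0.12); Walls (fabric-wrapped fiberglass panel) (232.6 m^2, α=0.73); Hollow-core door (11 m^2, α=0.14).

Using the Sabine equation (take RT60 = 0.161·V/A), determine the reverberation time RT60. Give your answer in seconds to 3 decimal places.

0.667 s

Equivalent absorption area: A = 20.4*0.33 + 167.9*0.05 + 4.3*0.03 + 167.9*0.12 + 232.6*0.73 + 11*0.14 = 206.742 m^2.
Room volume: 856.086 m³.
T = 0.161 V/A = 0.161·856.086/206.742 = 0.667 s.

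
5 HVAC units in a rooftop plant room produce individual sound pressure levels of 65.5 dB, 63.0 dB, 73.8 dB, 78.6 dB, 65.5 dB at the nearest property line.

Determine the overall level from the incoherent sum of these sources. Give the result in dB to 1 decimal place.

Σ 10^(Lᵢ/10) = 1.055e+08.
Combined level = 10 log₁₀(1.055e+08) = 80.2 dB.

80.2 dB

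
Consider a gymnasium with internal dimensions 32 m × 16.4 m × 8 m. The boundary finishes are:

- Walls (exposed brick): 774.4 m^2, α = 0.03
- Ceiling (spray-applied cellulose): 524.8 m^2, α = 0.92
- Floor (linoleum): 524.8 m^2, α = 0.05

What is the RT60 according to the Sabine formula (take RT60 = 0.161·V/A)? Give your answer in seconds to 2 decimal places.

1.27 seconds

A = Σ Sᵢαᵢ = 774.4*0.03 + 524.8*0.92 + 524.8*0.05 = 532.288 sabins.
Volume V = 32 × 16.4 × 8 = 4198.4 m³.
T = 0.161 V/A = 0.161·4198.4/532.288 = 1.27 s.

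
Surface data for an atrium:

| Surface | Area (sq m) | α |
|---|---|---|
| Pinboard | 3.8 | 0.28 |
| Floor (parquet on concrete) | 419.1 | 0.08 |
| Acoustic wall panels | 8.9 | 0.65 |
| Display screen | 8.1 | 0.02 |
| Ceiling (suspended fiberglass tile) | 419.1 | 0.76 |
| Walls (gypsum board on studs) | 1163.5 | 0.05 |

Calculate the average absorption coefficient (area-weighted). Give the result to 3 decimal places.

S = Σ Sᵢ = 3.8 + 419.1 + 8.9 + 8.1 + 419.1 + 1163.5 = 2022.5 sq m.
Σ(Sᵢαᵢ) = 3.8×0.28 + 419.1×0.08 + 8.9×0.65 + 8.1×0.02 + 419.1×0.76 + 1163.5×0.05 = 417.230.
ᾱ = A/S = 0.206.

0.206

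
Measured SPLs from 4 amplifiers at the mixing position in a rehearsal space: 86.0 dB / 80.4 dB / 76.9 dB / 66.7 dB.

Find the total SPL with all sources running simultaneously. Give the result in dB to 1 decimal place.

87.5 dB

Σ 10^(Lᵢ/10) = 5.614e+08.
Back to dB: 10·log₁₀ Σ = 87.5 dB.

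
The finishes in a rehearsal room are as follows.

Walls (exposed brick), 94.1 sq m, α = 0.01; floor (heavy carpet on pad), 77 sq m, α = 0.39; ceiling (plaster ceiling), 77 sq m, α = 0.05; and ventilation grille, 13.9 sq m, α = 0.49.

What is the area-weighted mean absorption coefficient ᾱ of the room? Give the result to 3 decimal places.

Total surface area S = 262.0 sq m.
A = 94.1·0.01 + 77·0.39 + 77·0.05 + 13.9·0.49 = 41.632 sabins.
ᾱ = 41.632 / 262.0 = 0.159.

0.159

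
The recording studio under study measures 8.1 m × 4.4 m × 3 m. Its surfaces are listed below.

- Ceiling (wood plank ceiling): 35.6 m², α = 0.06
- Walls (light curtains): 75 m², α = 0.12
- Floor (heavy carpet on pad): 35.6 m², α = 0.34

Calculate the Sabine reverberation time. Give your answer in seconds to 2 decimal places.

Summing Sᵢαᵢ: 2.136 + 9.000 + 12.104 → A = 23.240 sabins.
Volume V = 8.1 × 4.4 × 3 = 106.92 m³.
T = 0.161 V/A = 0.161·106.92/23.240 = 0.74 s.

0.74 sec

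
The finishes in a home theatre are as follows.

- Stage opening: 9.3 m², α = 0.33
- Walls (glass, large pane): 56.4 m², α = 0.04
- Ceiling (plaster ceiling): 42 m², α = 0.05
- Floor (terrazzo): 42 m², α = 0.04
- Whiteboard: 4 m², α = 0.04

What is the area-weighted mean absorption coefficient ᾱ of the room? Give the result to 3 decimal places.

0.060

Total surface area S = 153.7 m².
Weighted sum Σ Sα = 9.265.
ᾱ = 9.265 / 153.7 = 0.060.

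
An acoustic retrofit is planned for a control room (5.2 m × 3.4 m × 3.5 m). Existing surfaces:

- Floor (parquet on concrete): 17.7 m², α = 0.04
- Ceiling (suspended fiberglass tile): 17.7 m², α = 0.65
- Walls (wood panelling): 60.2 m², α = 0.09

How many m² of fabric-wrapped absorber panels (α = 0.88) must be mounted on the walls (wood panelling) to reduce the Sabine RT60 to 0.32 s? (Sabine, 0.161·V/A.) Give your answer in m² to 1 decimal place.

Total absorption A₁ = 17.7·0.04 + 17.7·0.65 + 60.2·0.09
  = 0.708 + 11.505 + 5.418 = 17.631 m² sabins.
V = 61.88 m³. Target absorption A₂ = 0.161 × 61.88 / 0.32 = 31.133 sabins.
Absorption to add: 31.133 − 17.631 = 13.502 sabins.
Each m² of panel replacing the walls (wood panelling) adds (0.88 − 0.09) = 0.79 sabins.
Area = ΔA/Δα = 13.502/0.79 = 17.1 m².

17.1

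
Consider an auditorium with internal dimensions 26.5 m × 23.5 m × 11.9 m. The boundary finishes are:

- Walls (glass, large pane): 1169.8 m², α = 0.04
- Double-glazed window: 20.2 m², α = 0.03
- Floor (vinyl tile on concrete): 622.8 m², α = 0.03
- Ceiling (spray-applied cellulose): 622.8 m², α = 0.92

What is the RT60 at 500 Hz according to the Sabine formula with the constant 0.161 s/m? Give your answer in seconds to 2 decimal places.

A = Σ Sᵢαᵢ = 1169.8×0.04 + 20.2×0.03 + 622.8×0.03 + 622.8×0.92 = 639.058 sabins.
Volume V = 26.5 × 23.5 × 11.9 = 7410.725 m³.
T = 0.161 V/A = 0.161·7410.725/639.058 = 1.87 s.

1.87 seconds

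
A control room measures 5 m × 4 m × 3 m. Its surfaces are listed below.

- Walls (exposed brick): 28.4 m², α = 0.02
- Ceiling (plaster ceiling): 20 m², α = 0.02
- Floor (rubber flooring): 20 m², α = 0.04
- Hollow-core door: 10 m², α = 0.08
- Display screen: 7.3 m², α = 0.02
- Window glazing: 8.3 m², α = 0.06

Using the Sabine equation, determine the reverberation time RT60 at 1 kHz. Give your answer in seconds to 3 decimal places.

Equivalent absorption area: A = 28.4*0.02 + 20*0.02 + 20*0.04 + 10*0.08 + 7.3*0.02 + 8.3*0.06 = 3.212 m².
Volume V = 5 × 4 × 3 = 60 m³.
RT60 = 0.161 · V / A = 0.161 × 60 / 3.212 = 3.007 s.

3.007 sec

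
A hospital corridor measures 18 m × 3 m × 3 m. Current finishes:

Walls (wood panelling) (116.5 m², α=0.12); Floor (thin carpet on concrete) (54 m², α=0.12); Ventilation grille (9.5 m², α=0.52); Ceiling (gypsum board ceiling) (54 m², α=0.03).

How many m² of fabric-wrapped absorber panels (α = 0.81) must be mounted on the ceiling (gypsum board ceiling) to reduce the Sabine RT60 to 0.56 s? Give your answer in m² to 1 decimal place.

Total absorption A₁ = 116.5·0.12 + 54·0.12 + 9.5·0.52 + 54·0.03
  = 13.980 + 6.480 + 4.940 + 1.620 = 27.020 m² sabins.
V = 162 m³. Target absorption A₂ = 0.161 × 162 / 0.56 = 46.575 sabins.
ΔA needed = 46.575 − 27.020 = 19.555 sabins.
Each m² of panel replacing the ceiling (gypsum board ceiling) adds (0.81 − 0.03) = 0.78 sabins.
Panel area = 19.555 / 0.78 = 25.1 m².

25.1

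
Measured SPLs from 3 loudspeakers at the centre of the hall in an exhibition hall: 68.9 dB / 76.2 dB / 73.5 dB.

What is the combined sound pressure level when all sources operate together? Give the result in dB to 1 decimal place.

Sum in the linear (power) domain: Σ 10^(Lᵢ/10) = 10^(68.9/10) + 10^(76.2/10) + 10^(73.5/10) = 7.184e+07.
Combined level = 10 log₁₀(7.184e+07) = 78.6 dB.

78.6 dB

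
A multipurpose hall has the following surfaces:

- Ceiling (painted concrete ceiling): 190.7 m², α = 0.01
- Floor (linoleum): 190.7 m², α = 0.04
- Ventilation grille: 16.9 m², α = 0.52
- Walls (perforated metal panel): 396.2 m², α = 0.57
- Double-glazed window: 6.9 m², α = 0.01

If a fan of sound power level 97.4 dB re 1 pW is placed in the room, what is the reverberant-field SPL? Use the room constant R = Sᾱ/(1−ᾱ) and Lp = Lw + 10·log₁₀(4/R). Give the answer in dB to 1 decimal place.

Σ(Sᵢαᵢ) = 190.7·0.01 + 190.7·0.04 + 16.9·0.52 + 396.2·0.57 + 6.9·0.01 = 244.226; total area S = 801.4 m².
ᾱ = 0.3047, so room constant R = A/(1−ᾱ) = 351.253 m².
Lp = Lw + 10 log₁₀(4/R) = 97.4 -19.44 = 78.0 dB.

78.0 dB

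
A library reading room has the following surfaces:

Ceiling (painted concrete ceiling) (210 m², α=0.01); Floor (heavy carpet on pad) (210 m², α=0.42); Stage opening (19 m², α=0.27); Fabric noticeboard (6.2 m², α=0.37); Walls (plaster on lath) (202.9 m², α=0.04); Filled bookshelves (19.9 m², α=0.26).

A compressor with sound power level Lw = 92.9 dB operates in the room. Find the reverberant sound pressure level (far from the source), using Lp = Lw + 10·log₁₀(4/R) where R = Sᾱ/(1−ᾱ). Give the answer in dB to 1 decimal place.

77.7 dB

A = 111.014 sabins; S = 668.0 m².
ᾱ = 0.1662, so room constant R = A/(1−ᾱ) = 133.142 m².
Lp = 92.9 + 10·log₁₀(4/133.142) = 92.9 + (-15.22) = 77.7 dB.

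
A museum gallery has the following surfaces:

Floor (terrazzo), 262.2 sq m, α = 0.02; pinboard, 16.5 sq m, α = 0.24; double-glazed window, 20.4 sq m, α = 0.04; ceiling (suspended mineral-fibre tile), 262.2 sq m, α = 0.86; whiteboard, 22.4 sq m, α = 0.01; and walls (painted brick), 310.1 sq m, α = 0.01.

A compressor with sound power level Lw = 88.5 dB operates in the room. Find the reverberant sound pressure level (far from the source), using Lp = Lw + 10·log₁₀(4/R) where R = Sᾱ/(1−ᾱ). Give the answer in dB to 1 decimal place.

Σ(Sᵢαᵢ) = 262.2×0.02 + 16.5×0.24 + 20.4×0.04 + 262.2×0.86 + 22.4×0.01 + 310.1×0.01 = 238.837; total area S = 893.8 sq m.
ᾱ = 238.837/893.8 = 0.2672; R = Sᾱ/(1−ᾱ) = 238.837/(1−0.2672) = 325.924 sq m.
Lp = Lw + 10 log₁₀(4/R) = 88.5 -19.11 = 69.4 dB.

69.4 dB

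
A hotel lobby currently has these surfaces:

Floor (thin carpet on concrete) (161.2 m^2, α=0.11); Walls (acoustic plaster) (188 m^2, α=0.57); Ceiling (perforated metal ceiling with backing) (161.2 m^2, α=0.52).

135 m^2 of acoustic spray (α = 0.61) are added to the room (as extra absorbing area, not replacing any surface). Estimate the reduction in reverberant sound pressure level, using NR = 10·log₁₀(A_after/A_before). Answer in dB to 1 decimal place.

Equivalent absorption area: A_before = 161.2·0.11 + 188·0.57 + 161.2·0.52 = 208.716 m^2.
Treatment contributes 135·0.61 = 82.350 sabins.
A_after = 208.716 + 82.350 = 291.066 sabins.
NR = 10·log₁₀(291.066/208.716) = 1.4 dB.

1.4 dB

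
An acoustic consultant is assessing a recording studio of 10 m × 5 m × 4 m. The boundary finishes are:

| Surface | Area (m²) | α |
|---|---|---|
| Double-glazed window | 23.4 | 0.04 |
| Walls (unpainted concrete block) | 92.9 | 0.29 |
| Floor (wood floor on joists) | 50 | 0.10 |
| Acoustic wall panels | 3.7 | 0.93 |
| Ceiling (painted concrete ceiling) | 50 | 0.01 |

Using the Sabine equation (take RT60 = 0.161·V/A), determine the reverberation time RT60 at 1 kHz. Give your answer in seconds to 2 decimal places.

0.87 sec

Summing Sᵢαᵢ: 0.936 + 26.941 + 5.000 + 3.441 + 0.500 → A = 36.818 sabins.
Volume V = 10 × 5 × 4 = 200 m³.
Sabine: RT60 = 0.161 × 200 / 36.818 = 0.87 s.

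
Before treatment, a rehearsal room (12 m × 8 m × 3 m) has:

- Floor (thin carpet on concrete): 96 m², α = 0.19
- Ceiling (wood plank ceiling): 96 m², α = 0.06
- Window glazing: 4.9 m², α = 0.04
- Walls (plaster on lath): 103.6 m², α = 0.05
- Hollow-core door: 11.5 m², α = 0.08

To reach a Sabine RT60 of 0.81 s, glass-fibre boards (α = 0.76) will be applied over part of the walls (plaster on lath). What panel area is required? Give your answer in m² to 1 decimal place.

A₁ = Σ Sᵢαᵢ = 96×0.19 + 96×0.06 + 4.9×0.04 + 103.6×0.05 + 11.5×0.08 = 30.296 sabins.
Required A₂ = 0.161·288/0.81 = 57.244 sabins.
ΔA needed = 57.244 − 30.296 = 26.948 sabins.
Each m² of panel replacing the walls (plaster on lath) adds (0.76 − 0.05) = 0.71 sabins.
Area = ΔA/Δα = 26.948/0.71 = 38.0 m².

38.0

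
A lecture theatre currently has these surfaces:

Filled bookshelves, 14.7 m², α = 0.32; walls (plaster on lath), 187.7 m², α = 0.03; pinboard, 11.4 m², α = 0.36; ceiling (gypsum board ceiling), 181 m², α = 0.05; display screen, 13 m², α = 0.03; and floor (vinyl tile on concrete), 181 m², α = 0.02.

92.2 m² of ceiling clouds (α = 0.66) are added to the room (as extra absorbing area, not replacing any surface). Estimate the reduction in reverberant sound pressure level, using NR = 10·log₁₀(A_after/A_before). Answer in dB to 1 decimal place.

5.1 dB

Total absorption A_before = 14.7·0.32 + 187.7·0.03 + 11.4·0.36 + 181·0.05 + 13·0.03 + 181·0.02
  = 4.704 + 5.631 + 4.104 + 9.050 + 0.390 + 3.620 = 27.499 m² sabins.
Treatment contributes 92.2·0.66 = 60.852 sabins.
A_after = 27.499 + 60.852 = 88.351 sabins.
Reduction = 10 log₁₀(A_after/A_before) = 10 log₁₀(3.2129) = 5.1 dB.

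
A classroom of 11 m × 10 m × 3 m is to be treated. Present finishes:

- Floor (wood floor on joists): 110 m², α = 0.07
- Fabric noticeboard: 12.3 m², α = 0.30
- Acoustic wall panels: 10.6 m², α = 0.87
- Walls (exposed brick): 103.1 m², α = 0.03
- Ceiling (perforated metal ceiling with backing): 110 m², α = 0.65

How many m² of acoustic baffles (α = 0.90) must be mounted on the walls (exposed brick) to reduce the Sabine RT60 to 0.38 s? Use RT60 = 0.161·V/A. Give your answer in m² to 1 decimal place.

51.3

Summing Sᵢαᵢ: 7.700 + 3.690 + 9.222 + 3.093 + 71.500 → A₁ = 95.205 sabins.
Required A₂ = 0.161·330/0.38 = 139.816 sabins.
Absorption to add: 139.816 − 95.205 = 44.611 sabins.
Net gain per m²: Δα = 0.90 − 0.03 = 0.87.
Area = ΔA/Δα = 44.611/0.87 = 51.3 m².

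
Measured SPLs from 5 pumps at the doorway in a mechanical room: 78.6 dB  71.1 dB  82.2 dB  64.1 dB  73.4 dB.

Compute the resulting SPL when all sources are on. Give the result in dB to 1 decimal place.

Σ 10^(Lᵢ/10) = 2.757e+08.
Combined level = 10 log₁₀(2.757e+08) = 84.4 dB.

84.4 dB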